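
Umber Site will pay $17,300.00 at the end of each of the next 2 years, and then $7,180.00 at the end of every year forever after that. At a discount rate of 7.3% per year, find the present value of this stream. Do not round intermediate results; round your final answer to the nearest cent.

$116577.51

PV of 2-year annuity: $17,300.00 × [1 − (1+0.073)^−2] / 0.073 = 31149.13287
Perpetuity value at year 2: $7,180.00 / 0.073 = 98356.16438
PV of perpetuity: 98356.16438 / (1+0.073)^2 = 85428.37398
Total PV = 31149.13287 + 85428.37398 = 116577.50685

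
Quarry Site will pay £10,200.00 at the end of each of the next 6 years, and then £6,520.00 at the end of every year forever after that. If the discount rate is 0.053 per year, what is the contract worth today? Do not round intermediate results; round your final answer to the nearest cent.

PV of 6-year annuity: £10,200.00 × [1 − (1+0.053)^−6] / 0.053 = 51279.03988
Perpetuity value at year 6: £6,520.00 / 0.053 = 123018.86792
PV of perpetuity: 123018.86792 / (1+0.053)^6 = 90240.50126
Total PV = 51279.03988 + 90240.50126 = 141519.54113

£141519.54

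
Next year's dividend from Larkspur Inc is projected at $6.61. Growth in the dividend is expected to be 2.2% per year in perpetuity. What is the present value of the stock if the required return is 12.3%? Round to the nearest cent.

Growing perpetuity: P = D₁ / (r − g) = $6.6100 / (0.123 − 0.022) = $65.45

$65.45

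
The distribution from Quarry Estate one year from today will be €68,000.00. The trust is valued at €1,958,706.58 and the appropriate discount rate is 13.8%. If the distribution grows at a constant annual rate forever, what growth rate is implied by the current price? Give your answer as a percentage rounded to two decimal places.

P = D₁/(r−g) ⇒ g = r − D₁/P = 0.138 − €68,000.00/€1,958,706.58 = 0.103283

10.33%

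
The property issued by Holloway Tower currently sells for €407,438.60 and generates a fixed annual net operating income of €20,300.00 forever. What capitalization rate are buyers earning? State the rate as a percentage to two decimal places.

P = C/r ⇒ r = C/P = €20,300.00/€407,438.60 = 0.049823

4.98%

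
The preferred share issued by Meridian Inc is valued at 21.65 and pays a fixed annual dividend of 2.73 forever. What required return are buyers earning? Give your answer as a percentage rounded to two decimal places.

P = C/r ⇒ r = C/P = 2.73/21.65 = 0.126097

12.61%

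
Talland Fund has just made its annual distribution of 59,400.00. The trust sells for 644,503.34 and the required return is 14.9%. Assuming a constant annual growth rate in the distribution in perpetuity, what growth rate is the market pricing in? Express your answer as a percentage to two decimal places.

P = D₀(1+g)/(r−g) ⇒ P(r−g) = D₀(1+g) ⇒ g(P+D₀) = P·r − D₀
g = (P·r − D₀)/(P + D₀) = (644,503.34×0.149 − 59,400.00) / (644,503.34 + 59,400.00) = 0.052040

5.20%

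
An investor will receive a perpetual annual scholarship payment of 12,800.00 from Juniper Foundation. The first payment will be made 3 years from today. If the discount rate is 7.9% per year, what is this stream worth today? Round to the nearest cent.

Value at end of year 2: C / r = 12,800.00 / 0.079 = 162,025.3165
Discount to today: PV = 162,025.3165 / (1 + 0.079)^2 = 162,025.3165 / 1.164241 = 139,168.19

139168.19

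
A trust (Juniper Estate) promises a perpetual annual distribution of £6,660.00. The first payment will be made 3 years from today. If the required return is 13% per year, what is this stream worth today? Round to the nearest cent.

Value at end of year 2: C / r = £6,660.00 / 0.13 = £51,230.7692
Discount to today: PV = £51,230.7692 / (1 + 0.13)^2 = £51,230.7692 / 1.276900 = £40,121.21

£40121.21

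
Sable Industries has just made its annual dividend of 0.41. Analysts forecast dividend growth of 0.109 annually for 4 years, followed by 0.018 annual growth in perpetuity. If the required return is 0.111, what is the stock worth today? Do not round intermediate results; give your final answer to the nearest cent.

D_1 = 0.45469
D_2 = 0.50425
D_3 = 0.55921
D_4 = 0.62017
Terminal value at year 4: TV = D_4×(1+g_2)/(r−g_2) = 0.63133/0.093 = 6.78852
P_0 = D_1/(1+r)^1 + D_2/(1+r)^2 + D_3/(1+r)^3 + D_4/(1+r)^4 + TV/(1+r)^4
    = 0.40926 + 0.40853 + 0.40779 + 0.40706 + 4.45573 = 6.08836

6.09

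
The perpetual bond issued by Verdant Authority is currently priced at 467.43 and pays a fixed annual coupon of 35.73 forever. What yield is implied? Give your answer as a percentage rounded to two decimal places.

7.64%

P = C/r ⇒ r = C/P = 35.73/467.43 = 0.076439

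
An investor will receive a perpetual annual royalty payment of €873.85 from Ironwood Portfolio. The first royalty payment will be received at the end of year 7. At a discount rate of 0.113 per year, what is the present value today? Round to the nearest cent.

€4068.06

Value at end of year 6: C / r = €873.85 / 0.113 = €7,733.1858
Discount to today: PV = €7,733.1858 / (1 + 0.113)^6 = €7,733.1858 / 1.900951 = €4,068.06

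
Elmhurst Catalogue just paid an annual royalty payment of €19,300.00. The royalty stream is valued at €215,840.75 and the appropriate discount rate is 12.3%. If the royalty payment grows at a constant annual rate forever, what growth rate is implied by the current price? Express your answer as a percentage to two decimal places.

3.08%

P = D₀(1+g)/(r−g) ⇒ P(r−g) = D₀(1+g) ⇒ g(P+D₀) = P·r − D₀
g = (P·r − D₀)/(P + D₀) = (€215,840.75×0.123 − €19,300.00) / (€215,840.75 + €19,300.00) = 0.030826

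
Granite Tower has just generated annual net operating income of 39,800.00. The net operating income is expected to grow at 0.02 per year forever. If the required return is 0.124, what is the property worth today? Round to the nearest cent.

D₁ = D₀ × (1 + g) = 39,800.00 × 1.02 = 40,596.0000
Growing perpetuity: P = D₁ / (r − g) = 40,596.0000 / (0.124 − 0.02) = 390,346.15

390346.15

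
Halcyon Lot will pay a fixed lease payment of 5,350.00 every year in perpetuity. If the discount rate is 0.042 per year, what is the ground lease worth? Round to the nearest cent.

Level perpetuity: PV = C / r = 5,350.00 / 0.042 = 127,380.95

127380.95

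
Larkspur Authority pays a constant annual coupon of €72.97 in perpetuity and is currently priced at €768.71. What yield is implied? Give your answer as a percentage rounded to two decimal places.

P = C/r ⇒ r = C/P = €72.97/€768.71 = 0.094925

9.49%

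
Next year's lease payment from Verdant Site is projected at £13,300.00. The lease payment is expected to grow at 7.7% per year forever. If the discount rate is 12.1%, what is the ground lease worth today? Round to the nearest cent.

Growing perpetuity: P = D₁ / (r − g) = £13,300.0000 / (0.121 − 0.077) = £302,272.73

£302272.73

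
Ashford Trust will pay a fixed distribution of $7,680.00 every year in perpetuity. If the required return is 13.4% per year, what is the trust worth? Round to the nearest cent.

$57313.43

Level perpetuity: PV = C / r = $7,680.00 / 0.134 = $57,313.43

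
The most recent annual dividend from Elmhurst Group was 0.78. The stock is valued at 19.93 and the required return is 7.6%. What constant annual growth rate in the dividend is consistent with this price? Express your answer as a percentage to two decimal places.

3.55%

P = D₀(1+g)/(r−g) ⇒ P(r−g) = D₀(1+g) ⇒ g(P+D₀) = P·r − D₀
g = (P·r − D₀)/(P + D₀) = (19.93×0.076 − 0.78) / (19.93 + 0.78) = 0.035475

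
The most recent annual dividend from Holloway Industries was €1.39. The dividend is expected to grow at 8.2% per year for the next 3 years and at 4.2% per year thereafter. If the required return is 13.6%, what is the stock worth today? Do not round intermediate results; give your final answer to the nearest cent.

€17.10

D_1 = 1.50398
D_2 = 1.62731
D_3 = 1.76075
Terminal value at year 3: TV = D_3×(1+g_2)/(r−g_2) = 1.83470/0.094 = 19.51805
P_0 = D_1/(1+r)^1 + D_2/(1+r)^2 + D_3/(1+r)^3 + TV/(1+r)^3
    = 1.32393 + 1.26099 + 1.20105 + 13.31378 = 17.09975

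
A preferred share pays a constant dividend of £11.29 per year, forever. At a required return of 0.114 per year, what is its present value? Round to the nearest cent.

£99.04

Level perpetuity: PV = C / r = £11.29 / 0.114 = £99.04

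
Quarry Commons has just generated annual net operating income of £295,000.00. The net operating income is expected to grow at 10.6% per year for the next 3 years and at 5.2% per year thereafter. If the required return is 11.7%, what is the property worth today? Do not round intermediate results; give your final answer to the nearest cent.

D_1 = 326270.00000
D_2 = 360854.62000
D_3 = 399105.20972
Terminal value at year 3: TV = D_3×(1+g_2)/(r−g_2) = 419858.68063/0.065 = 6459364.31731
P_0 = D_1/(1+r)^1 + D_2/(1+r)^2 + D_3/(1+r)^3 + TV/(1+r)^3
    = 292094.89705 + 289218.40298 + 286370.23608 + 4634792.12853 = 5502475.66464

£5502475.66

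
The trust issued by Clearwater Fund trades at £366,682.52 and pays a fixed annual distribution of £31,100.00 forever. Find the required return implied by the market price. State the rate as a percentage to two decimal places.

P = C/r ⇒ r = C/P = £31,100.00/£366,682.52 = 0.084815

8.48%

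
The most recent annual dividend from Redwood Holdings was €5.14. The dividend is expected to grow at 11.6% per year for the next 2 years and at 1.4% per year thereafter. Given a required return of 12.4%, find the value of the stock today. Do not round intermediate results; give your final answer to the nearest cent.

€56.88

D_1 = 5.73624
D_2 = 6.40164
Terminal value at year 2: TV = D_2×(1+g_2)/(r−g_2) = 6.49127/0.11 = 59.01152
P_0 = D_1/(1+r)^1 + D_2/(1+r)^2 + TV/(1+r)^2
    = 5.10342 + 5.06709 + 46.70939 = 56.87990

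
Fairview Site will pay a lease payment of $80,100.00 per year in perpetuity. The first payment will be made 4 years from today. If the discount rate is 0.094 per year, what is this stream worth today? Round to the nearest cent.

Value at end of year 3: C / r = $80,100.00 / 0.094 = $852,127.6596
Discount to today: PV = $852,127.6596 / (1 + 0.094)^3 = $852,127.6596 / 1.309339 = $650,807.72

$650807.72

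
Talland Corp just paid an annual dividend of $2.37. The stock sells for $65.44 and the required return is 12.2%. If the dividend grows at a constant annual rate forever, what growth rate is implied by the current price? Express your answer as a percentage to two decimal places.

8.28%

P = D₀(1+g)/(r−g) ⇒ P(r−g) = D₀(1+g) ⇒ g(P+D₀) = P·r − D₀
g = (P·r − D₀)/(P + D₀) = ($65.44×0.122 − $2.37) / ($65.44 + $2.37) = 0.082785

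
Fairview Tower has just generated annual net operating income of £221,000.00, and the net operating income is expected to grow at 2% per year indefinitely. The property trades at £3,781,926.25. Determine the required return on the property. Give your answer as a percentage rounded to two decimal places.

D₁ = £221,000.00 × 1.02 = £225,420.0000
P = D₁/(r − g) ⇒ r = D₁/P + g = £225,420.0000/£3,781,926.25 + 0.02 = 0.059605 + 0.02 = 0.079605

7.96%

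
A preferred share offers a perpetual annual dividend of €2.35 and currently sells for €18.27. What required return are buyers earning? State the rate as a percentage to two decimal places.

P = C/r ⇒ r = C/P = €2.35/€18.27 = 0.128626

12.86%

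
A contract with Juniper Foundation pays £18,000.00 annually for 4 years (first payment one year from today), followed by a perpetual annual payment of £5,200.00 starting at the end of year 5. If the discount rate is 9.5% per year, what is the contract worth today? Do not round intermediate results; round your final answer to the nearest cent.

PV of 4-year annuity: £18,000.00 × [1 − (1+0.095)^−4] / 0.095 = 57680.66018
Perpetuity value at year 4: £5,200.00 / 0.095 = 54736.84211
PV of perpetuity: 54736.84211 / (1+0.095)^4 = 38073.54027
Total PV = 57680.66018 + 38073.54027 = 95754.20046

£95754.20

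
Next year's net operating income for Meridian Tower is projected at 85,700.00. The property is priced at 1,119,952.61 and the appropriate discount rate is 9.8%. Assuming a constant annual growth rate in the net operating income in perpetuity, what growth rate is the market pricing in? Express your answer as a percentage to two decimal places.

2.15%

P = D₁/(r−g) ⇒ g = r − D₁/P = 0.098 − 85,700.00/1,119,952.61 = 0.021479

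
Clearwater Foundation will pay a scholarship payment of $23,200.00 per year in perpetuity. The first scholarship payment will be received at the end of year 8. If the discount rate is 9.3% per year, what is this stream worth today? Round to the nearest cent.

$133864.03

Value at end of year 7: C / r = $23,200.00 / 0.093 = $249,462.3656
Discount to today: PV = $249,462.3656 / (1 + 0.093)^7 = $249,462.3656 / 1.863550 = $133,864.03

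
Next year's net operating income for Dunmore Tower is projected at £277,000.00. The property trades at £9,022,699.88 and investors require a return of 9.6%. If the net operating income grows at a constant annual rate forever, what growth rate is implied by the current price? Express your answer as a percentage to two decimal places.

6.53%

P = D₁/(r−g) ⇒ g = r − D₁/P = 0.096 − £277,000.00/£9,022,699.88 = 0.065300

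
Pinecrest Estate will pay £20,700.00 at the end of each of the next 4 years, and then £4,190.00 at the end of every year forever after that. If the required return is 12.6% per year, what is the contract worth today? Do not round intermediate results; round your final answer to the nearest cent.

£82773.45

PV of 4-year annuity: £20,700.00 × [1 − (1+0.126)^−4] / 0.126 = 62086.81031
Perpetuity value at year 4: £4,190.00 / 0.126 = 33253.96825
PV of perpetuity: 33253.96825 / (1+0.126)^4 = 20686.63805
Total PV = 62086.81031 + 20686.63805 = 82773.44836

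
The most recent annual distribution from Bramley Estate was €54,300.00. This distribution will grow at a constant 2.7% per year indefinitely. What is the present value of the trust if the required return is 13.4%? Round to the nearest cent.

D₁ = D₀ × (1 + g) = €54,300.00 × 1.027 = €55,766.1000
Growing perpetuity: P = D₁ / (r − g) = €55,766.1000 / (0.134 − 0.027) = €521,178.50

€521178.50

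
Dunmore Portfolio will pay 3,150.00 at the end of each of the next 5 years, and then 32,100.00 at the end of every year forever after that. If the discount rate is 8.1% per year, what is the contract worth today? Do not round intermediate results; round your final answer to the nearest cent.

PV of 5-year annuity: 3,150.00 × [1 − (1+0.081)^−5] / 0.081 = 12543.95791
Perpetuity value at year 5: 32,100.00 / 0.081 = 396296.29630
PV of perpetuity: 396296.29630 / (1+0.081)^5 = 268467.39191
Total PV = 12543.95791 + 268467.39191 = 281011.34981

281011.35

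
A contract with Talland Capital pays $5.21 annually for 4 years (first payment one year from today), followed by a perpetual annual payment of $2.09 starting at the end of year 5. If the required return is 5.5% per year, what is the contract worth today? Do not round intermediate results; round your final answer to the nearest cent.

$48.94

PV of 4-year annuity: $5.21 × [1 − (1+0.055)^−4] / 0.055 = 18.26183
Perpetuity value at year 4: $2.09 / 0.055 = 38.00000
PV of perpetuity: 38.00000 / (1+0.055)^4 = 30.67424
Total PV = 18.26183 + 30.67424 = 48.93607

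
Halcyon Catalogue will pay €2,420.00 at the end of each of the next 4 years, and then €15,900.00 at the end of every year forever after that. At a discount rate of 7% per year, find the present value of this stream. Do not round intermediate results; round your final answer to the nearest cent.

€181483.25

PV of 4-year annuity: €2,420.00 × [1 − (1+0.07)^−4] / 0.07 = 8197.05124
Perpetuity value at year 4: €15,900.00 / 0.07 = 227142.85714
PV of perpetuity: 227142.85714 / (1+0.07)^4 = 173286.19817
Total PV = 8197.05124 + 173286.19817 = 181483.24941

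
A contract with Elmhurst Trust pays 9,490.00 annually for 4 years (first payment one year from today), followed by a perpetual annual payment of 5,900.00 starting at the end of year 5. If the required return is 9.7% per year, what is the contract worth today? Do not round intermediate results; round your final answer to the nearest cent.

72278.86

PV of 4-year annuity: 9,490.00 × [1 − (1+0.097)^−4] / 0.097 = 30278.42298
Perpetuity value at year 4: 5,900.00 / 0.097 = 60824.74227
PV of perpetuity: 60824.74227 / (1+0.097)^4 = 42000.43294
Total PV = 30278.42298 + 42000.43294 = 72278.85591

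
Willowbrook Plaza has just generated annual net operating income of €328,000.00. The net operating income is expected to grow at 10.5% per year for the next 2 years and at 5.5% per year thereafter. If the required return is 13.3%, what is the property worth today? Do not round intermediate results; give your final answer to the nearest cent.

D_1 = 362440.00000
D_2 = 400496.20000
Terminal value at year 2: TV = D_2×(1+g_2)/(r−g_2) = 422523.49100/0.078 = 5416967.83333
P_0 = D_1/(1+r)^1 + D_2/(1+r)^2 + TV/(1+r)^2
    = 319894.08650 + 311988.49566 + 4219844.39637 = 4851726.97852

€4851726.98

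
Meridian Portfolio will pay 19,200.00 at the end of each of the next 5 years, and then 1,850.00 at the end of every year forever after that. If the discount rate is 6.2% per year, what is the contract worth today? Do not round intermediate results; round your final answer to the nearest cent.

102527.29

PV of 5-year annuity: 19,200.00 × [1 − (1+0.062)^−5] / 0.062 = 80439.23741
Perpetuity value at year 5: 1,850.00 / 0.062 = 29838.70968
PV of perpetuity: 29838.70968 / (1+0.062)^5 = 22088.05399
Total PV = 80439.23741 + 22088.05399 = 102527.29140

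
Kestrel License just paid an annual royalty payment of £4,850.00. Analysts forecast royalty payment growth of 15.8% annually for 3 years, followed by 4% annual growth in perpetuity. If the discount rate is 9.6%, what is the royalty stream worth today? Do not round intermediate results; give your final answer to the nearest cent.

£122497.42

D_1 = 5616.30000
D_2 = 6503.67540
D_3 = 7531.25611
Terminal value at year 3: TV = D_3×(1+g_2)/(r−g_2) = 7832.50636/0.056 = 139866.18496
P_0 = D_1/(1+r)^1 + D_2/(1+r)^2 + D_3/(1+r)^3 + TV/(1+r)^3
    = 5124.36131 + 5414.24307 + 5720.52324 + 106238.28875 = 122497.41637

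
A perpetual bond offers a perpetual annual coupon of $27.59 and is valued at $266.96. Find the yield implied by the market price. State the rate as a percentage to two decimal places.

P = C/r ⇒ r = C/P = $27.59/$266.96 = 0.103349

10.33%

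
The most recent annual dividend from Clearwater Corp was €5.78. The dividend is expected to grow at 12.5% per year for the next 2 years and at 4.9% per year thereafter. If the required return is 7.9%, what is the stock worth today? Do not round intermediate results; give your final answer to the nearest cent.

€232.02

D_1 = 6.50250
D_2 = 7.31531
Terminal value at year 2: TV = D_2×(1+g_2)/(r−g_2) = 7.67376/0.03 = 255.79209
P_0 = D_1/(1+r)^1 + D_2/(1+r)^2 + TV/(1+r)^2
    = 6.02641 + 6.28333 + 219.70717 = 232.01691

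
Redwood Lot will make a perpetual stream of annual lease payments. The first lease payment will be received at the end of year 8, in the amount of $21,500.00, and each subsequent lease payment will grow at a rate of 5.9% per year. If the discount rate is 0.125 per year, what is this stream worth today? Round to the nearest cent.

$142832.44

Value at end of year 7: C₁ / (r − g) = $21,500.00 / (0.125 − 0.059) = $325,757.5758
Discount to today: PV = $325,757.5758 / (1 + 0.125)^7 = $325,757.5758 / 2.280697 = $142,832.44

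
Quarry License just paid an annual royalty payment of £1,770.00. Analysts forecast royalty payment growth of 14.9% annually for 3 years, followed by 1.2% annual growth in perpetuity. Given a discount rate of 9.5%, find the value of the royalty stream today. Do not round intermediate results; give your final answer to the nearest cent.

£30785.24

D_1 = 2033.73000
D_2 = 2336.75577
D_3 = 2684.93238
Terminal value at year 3: TV = D_3×(1+g_2)/(r−g_2) = 2717.15157/0.083 = 32736.76588
P_0 = D_1/(1+r)^1 + D_2/(1+r)^2 + D_3/(1+r)^3 + TV/(1+r)^3
    = 1857.28767 + 1948.87994 + 2044.98909 + 24934.08382 = 30785.24051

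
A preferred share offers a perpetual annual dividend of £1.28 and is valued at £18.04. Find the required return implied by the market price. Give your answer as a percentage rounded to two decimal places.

P = C/r ⇒ r = C/P = £1.28/£18.04 = 0.070953

7.10%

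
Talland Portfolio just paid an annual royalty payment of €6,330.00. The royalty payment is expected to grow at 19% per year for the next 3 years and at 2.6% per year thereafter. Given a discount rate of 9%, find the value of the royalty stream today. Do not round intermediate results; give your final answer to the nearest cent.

€154740.61

D_1 = 7532.70000
D_2 = 8963.91300
D_3 = 10667.05647
Terminal value at year 3: TV = D_3×(1+g_2)/(r−g_2) = 10944.39994/0.064 = 171006.24903
P_0 = D_1/(1+r)^1 + D_2/(1+r)^2 + D_3/(1+r)^3 + TV/(1+r)^3
    = 6910.73394 + 7544.74623 + 8236.92479 + 132048.20049 = 154740.60546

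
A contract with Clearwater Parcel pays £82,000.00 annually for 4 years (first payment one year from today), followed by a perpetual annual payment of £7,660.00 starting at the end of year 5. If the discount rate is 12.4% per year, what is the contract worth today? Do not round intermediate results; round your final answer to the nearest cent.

PV of 4-year annuity: £82,000.00 × [1 − (1+0.124)^−4] / 0.124 = 246978.88539
Perpetuity value at year 4: £7,660.00 / 0.124 = 61774.19355
PV of perpetuity: 61774.19355 / (1+0.124)^4 = 38702.75133
Total PV = 246978.88539 + 38702.75133 = 285681.63672

£285681.64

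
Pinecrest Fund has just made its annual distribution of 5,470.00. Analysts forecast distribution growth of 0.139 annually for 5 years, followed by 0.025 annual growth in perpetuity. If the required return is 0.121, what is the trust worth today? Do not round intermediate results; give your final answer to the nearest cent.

D_1 = 6230.33000
D_2 = 7096.34587
D_3 = 8082.73795
D_4 = 9206.23852
D_5 = 10485.90567
Terminal value at year 5: TV = D_5×(1+g_2)/(r−g_2) = 10748.05332/0.096 = 111958.88871
P_0 = D_1/(1+r)^1 + D_2/(1+r)^2 + D_3/(1+r)^3 + D_4/(1+r)^4 + D_5/(1+r)^5 + TV/(1+r)^5
    = 5557.83229 + 5647.07492 + 5737.75052 + 5829.88210 + 5923.49306 + 63245.62899 = 91941.66188

91941.66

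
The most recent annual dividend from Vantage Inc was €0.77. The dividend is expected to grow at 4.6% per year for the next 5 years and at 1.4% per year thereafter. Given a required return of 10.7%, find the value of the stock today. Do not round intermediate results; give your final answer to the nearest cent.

€9.58

D_1 = 0.80542
D_2 = 0.84247
D_3 = 0.88122
D_4 = 0.92176
D_5 = 0.96416
Terminal value at year 5: TV = D_5×(1+g_2)/(r−g_2) = 0.97766/0.093 = 10.51246
P_0 = D_1/(1+r)^1 + D_2/(1+r)^2 + D_3/(1+r)^3 + D_4/(1+r)^4 + D_5/(1+r)^5 + TV/(1+r)^5
    = 0.72757 + 0.68748 + 0.64960 + 0.61380 + 0.57998 + 6.32362 = 9.58205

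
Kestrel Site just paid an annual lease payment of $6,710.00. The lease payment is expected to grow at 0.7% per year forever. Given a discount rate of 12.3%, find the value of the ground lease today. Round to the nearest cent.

D₁ = D₀ × (1 + g) = $6,710.00 × 1.007 = $6,756.9700
Growing perpetuity: P = D₁ / (r − g) = $6,756.9700 / (0.123 − 0.007) = $58,249.74

$58249.74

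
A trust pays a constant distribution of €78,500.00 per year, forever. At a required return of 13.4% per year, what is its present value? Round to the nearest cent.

€585820.90

Level perpetuity: PV = C / r = €78,500.00 / 0.134 = €585,820.90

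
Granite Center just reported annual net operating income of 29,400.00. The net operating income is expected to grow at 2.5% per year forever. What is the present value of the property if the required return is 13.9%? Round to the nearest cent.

D₁ = D₀ × (1 + g) = 29,400.00 × 1.025 = 30,135.0000
Growing perpetuity: P = D₁ / (r − g) = 30,135.0000 / (0.139 − 0.025) = 264,342.11

264342.11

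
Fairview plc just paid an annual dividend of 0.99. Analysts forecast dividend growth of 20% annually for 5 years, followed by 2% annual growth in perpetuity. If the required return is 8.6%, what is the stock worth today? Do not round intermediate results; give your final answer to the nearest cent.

D_1 = 1.18800
D_2 = 1.42560
D_3 = 1.71072
D_4 = 2.05286
D_5 = 2.46344
Terminal value at year 5: TV = D_5×(1+g_2)/(r−g_2) = 2.51271/0.066 = 38.07130
P_0 = D_1/(1+r)^1 + D_2/(1+r)^2 + D_3/(1+r)^3 + D_4/(1+r)^4 + D_5/(1+r)^5 + TV/(1+r)^5
    = 1.09392 + 1.20875 + 1.33564 + 1.47585 + 1.63077 + 25.20279 = 31.94772

31.95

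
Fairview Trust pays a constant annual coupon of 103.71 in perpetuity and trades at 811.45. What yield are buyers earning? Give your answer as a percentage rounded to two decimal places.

P = C/r ⇒ r = C/P = 103.71/811.45 = 0.127808

12.78%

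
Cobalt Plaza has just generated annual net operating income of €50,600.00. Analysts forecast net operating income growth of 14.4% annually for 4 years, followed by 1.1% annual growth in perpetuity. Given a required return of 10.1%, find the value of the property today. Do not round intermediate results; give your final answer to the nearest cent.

D_1 = 57886.40000
D_2 = 66222.04160
D_3 = 75758.01559
D_4 = 86667.16984
Terminal value at year 4: TV = D_4×(1+g_2)/(r−g_2) = 87620.50870/0.09 = 973561.20782
P_0 = D_1/(1+r)^1 + D_2/(1+r)^2 + D_3/(1+r)^3 + D_4/(1+r)^4 + TV/(1+r)^4
    = 52576.20345 + 54629.58833 + 56763.16898 + 58980.07749 + 662542.87043 = 885491.90868

€885491.91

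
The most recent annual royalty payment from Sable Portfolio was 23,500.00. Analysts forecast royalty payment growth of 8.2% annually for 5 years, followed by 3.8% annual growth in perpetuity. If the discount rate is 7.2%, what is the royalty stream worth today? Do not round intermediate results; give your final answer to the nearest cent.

D_1 = 25427.00000
D_2 = 27512.01400
D_3 = 29767.99915
D_4 = 32208.97508
D_5 = 34850.11103
Terminal value at year 5: TV = D_5×(1+g_2)/(r−g_2) = 36174.41525/0.034 = 1063953.38982
P_0 = D_1/(1+r)^1 + D_2/(1+r)^2 + D_3/(1+r)^3 + D_4/(1+r)^4 + D_5/(1+r)^5 + TV/(1+r)^5
    = 23719.21642 + 23940.47777 + 24163.80312 + 24389.21173 + 24616.72303 + 751534.07374 = 872363.50580

872363.51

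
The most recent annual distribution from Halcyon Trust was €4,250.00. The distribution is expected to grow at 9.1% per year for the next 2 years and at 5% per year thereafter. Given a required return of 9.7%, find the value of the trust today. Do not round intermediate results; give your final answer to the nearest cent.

€102341.42

D_1 = 4636.75000
D_2 = 5058.69425
Terminal value at year 2: TV = D_2×(1+g_2)/(r−g_2) = 5311.62896/0.047 = 113013.38218
P_0 = D_1/(1+r)^1 + D_2/(1+r)^2 + TV/(1+r)^2
    = 4226.75479 + 4203.63671 + 93911.03289 = 102341.42439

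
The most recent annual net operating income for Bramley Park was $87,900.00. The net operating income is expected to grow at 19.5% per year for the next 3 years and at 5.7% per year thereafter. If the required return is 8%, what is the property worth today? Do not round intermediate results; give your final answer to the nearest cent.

$5796233.08

D_1 = 105040.50000
D_2 = 125523.39750
D_3 = 150000.46001
Terminal value at year 3: TV = D_3×(1+g_2)/(r−g_2) = 158550.48623/0.023 = 6893499.40144
P_0 = D_1/(1+r)^1 + D_2/(1+r)^2 + D_3/(1+r)^3 + TV/(1+r)^3
    = 97259.72222 + 107616.08153 + 119075.20133 + 5472282.07832 = 5796233.08340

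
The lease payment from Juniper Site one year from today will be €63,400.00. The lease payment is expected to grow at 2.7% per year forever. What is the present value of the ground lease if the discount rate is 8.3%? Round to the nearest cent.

€1132142.86

Growing perpetuity: P = D₁ / (r − g) = €63,400.0000 / (0.083 − 0.027) = €1,132,142.86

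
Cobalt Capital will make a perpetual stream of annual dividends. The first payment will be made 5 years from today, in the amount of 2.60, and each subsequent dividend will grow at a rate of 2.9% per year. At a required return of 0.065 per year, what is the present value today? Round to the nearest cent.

Value at end of year 4: C₁ / (r − g) = 2.60 / (0.065 − 0.029) = 72.2222
Discount to today: PV = 72.2222 / (1 + 0.065)^4 = 72.2222 / 1.286466 = 56.14

56.14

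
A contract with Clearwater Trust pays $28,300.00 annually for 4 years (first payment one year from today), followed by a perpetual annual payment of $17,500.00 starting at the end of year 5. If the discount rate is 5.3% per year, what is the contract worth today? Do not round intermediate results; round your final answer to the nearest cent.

$368219.57

PV of 4-year annuity: $28,300.00 × [1 − (1+0.053)^−4] / 0.053 = 99655.01218
Perpetuity value at year 4: $17,500.00 / 0.053 = 330188.67925
PV of perpetuity: 330188.67925 / (1+0.053)^4 = 268564.55511
Total PV = 99655.01218 + 268564.55511 = 368219.56729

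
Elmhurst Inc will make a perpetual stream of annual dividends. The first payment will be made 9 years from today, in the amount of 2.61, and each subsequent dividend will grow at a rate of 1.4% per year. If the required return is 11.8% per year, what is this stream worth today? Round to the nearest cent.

10.28

Value at end of year 8: C₁ / (r − g) = 2.61 / (0.118 − 0.014) = 25.0962
Discount to today: PV = 25.0962 / (1 + 0.118)^8 = 25.0962 / 2.440813 = 10.28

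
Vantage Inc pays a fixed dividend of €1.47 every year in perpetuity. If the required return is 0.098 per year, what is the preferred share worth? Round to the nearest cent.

€15.00

Level perpetuity: PV = C / r = €1.47 / 0.098 = €15.00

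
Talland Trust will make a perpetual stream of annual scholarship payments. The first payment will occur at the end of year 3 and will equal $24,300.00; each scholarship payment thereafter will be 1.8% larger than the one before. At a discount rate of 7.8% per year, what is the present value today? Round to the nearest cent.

Value at end of year 2: C₁ / (r − g) = $24,300.00 / (0.078 − 0.018) = $405,000.0000
Discount to today: PV = $405,000.0000 / (1 + 0.078)^2 = $405,000.0000 / 1.162084 = $348,511.81

$348511.81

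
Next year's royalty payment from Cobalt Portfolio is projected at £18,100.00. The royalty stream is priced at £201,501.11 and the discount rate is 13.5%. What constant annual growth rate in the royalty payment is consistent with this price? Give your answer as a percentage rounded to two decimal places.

P = D₁/(r−g) ⇒ g = r − D₁/P = 0.135 − £18,100.00/£201,501.11 = 0.045174

4.52%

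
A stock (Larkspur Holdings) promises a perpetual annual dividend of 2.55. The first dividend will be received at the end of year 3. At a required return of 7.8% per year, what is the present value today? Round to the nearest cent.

28.13

Value at end of year 2: C / r = 2.55 / 0.078 = 32.6923
Discount to today: PV = 32.6923 / (1 + 0.078)^2 = 32.6923 / 1.162084 = 28.13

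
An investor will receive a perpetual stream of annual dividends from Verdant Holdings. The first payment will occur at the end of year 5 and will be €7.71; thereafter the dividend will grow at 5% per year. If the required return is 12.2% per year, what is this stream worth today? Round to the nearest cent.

€67.57

Value at end of year 4: C₁ / (r − g) = €7.71 / (0.122 − 0.05) = €107.0833
Discount to today: PV = €107.0833 / (1 + 0.122)^4 = €107.0833 / 1.584789 = €67.57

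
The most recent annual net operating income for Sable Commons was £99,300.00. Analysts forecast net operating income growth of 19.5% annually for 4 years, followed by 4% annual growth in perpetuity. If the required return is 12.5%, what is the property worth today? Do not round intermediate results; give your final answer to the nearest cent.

£2009720.32

D_1 = 118663.50000
D_2 = 141802.88250
D_3 = 169454.44459
D_4 = 202498.06128
Terminal value at year 4: TV = D_4×(1+g_2)/(r−g_2) = 210597.98373/0.085 = 2477623.33804
P_0 = D_1/(1+r)^1 + D_2/(1+r)^2 + D_3/(1+r)^3 + D_4/(1+r)^4 + TV/(1+r)^4
    = 105478.66667 + 112041.78370 + 119013.27247 + 126418.54275 + 1546768.05252 = 2009720.31812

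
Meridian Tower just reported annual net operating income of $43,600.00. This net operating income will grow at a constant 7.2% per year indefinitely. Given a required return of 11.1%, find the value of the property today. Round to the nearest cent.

D₁ = D₀ × (1 + g) = $43,600.00 × 1.072 = $46,739.2000
Growing perpetuity: P = D₁ / (r − g) = $46,739.2000 / (0.111 − 0.072) = $1,198,441.03

$1198441.03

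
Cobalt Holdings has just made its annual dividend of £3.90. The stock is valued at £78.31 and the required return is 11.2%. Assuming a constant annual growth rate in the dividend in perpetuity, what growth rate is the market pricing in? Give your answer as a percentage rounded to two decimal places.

P = D₀(1+g)/(r−g) ⇒ P(r−g) = D₀(1+g) ⇒ g(P+D₀) = P·r − D₀
g = (P·r − D₀)/(P + D₀) = (£78.31×0.112 − £3.90) / (£78.31 + £3.90) = 0.059247

5.92%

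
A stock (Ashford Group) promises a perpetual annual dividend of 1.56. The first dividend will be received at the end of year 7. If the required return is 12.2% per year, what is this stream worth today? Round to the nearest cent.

Value at end of year 6: C / r = 1.56 / 0.122 = 12.7869
Discount to today: PV = 12.7869 / (1 + 0.122)^6 = 12.7869 / 1.995065 = 6.41

6.41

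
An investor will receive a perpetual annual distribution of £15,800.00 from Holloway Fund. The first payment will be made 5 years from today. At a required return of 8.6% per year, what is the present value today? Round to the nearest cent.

£132080.69

Value at end of year 4: C / r = £15,800.00 / 0.086 = £183,720.9302
Discount to today: PV = £183,720.9302 / (1 + 0.086)^4 = £183,720.9302 / 1.390975 = £132,080.69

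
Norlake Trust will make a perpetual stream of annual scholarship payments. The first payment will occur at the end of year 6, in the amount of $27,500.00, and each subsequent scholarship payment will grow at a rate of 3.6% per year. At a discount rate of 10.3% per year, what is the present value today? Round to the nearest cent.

Value at end of year 5: C₁ / (r − g) = $27,500.00 / (0.103 − 0.036) = $410,447.7612
Discount to today: PV = $410,447.7612 / (1 + 0.103)^5 = $410,447.7612 / 1.632592 = $251,408.72

$251408.72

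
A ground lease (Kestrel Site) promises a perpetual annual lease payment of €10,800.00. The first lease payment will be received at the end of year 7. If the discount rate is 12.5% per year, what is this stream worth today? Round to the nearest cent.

Value at end of year 6: C / r = €10,800.00 / 0.125 = €86,400.0000
Discount to today: PV = €86,400.0000 / (1 + 0.125)^6 = €86,400.0000 / 2.027287 = €42,618.54

€42618.54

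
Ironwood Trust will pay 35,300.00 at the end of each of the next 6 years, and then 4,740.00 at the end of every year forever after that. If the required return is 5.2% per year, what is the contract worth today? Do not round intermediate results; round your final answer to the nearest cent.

245279.80

PV of 6-year annuity: 35,300.00 × [1 − (1+0.052)^−6] / 0.052 = 178031.62109
Perpetuity value at year 6: 4,740.00 / 0.052 = 91153.84615
PV of perpetuity: 91153.84615 / (1+0.052)^6 = 67248.18372
Total PV = 178031.62109 + 67248.18372 = 245279.80481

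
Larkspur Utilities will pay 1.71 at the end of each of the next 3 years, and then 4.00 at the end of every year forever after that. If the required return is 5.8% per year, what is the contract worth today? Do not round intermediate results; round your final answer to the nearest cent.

62.82

PV of 3-year annuity: 1.71 × [1 − (1+0.058)^−3] / 0.058 = 4.58782
Perpetuity value at year 3: 4.00 / 0.058 = 68.96552
PV of perpetuity: 68.96552 / (1+0.058)^3 = 58.23378
Total PV = 4.58782 + 58.23378 = 62.82160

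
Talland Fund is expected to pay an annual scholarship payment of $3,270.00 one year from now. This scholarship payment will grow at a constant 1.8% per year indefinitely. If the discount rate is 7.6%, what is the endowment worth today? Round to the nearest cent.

Growing perpetuity: P = D₁ / (r − g) = $3,270.0000 / (0.076 − 0.018) = $56,379.31

$56379.31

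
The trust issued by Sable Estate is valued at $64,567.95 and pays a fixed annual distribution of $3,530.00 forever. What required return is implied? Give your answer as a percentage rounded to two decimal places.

5.47%

P = C/r ⇒ r = C/P = $3,530.00/$64,567.95 = 0.054671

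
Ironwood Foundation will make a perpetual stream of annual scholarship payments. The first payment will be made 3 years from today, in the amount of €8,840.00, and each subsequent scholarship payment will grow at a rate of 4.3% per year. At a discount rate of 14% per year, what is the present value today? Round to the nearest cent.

Value at end of year 2: C₁ / (r − g) = €8,840.00 / (0.14 − 0.043) = €91,134.0206
Discount to today: PV = €91,134.0206 / (1 + 0.14)^2 = €91,134.0206 / 1.299600 = €70,124.67

€70124.67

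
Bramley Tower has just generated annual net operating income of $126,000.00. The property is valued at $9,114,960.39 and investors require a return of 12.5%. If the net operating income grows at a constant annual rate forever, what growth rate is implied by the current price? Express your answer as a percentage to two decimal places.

P = D₀(1+g)/(r−g) ⇒ P(r−g) = D₀(1+g) ⇒ g(P+D₀) = P·r − D₀
g = (P·r − D₀)/(P + D₀) = ($9,114,960.39×0.125 − $126,000.00) / ($9,114,960.39 + $126,000.00) = 0.109661

10.97%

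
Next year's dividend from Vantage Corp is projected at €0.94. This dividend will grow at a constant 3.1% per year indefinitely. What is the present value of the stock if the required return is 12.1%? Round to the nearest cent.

€10.44

Growing perpetuity: P = D₁ / (r − g) = €0.9400 / (0.121 − 0.031) = €10.44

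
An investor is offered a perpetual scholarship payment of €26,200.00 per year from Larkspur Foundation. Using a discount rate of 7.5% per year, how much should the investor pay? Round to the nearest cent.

Level perpetuity: PV = C / r = €26,200.00 / 0.075 = €349,333.33

€349333.33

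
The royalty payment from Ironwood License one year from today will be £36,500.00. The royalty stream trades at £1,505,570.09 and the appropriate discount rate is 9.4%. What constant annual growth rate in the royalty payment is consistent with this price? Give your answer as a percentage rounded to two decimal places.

6.98%

P = D₁/(r−g) ⇒ g = r − D₁/P = 0.094 − £36,500.00/£1,505,570.09 = 0.069757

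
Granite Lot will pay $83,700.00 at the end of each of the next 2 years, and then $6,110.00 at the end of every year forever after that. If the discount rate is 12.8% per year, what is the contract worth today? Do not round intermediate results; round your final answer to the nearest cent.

$177499.85

PV of 2-year annuity: $83,700.00 × [1 − (1+0.128)^−2] / 0.128 = 139984.15573
Perpetuity value at year 2: $6,110.00 / 0.128 = 47734.37500
PV of perpetuity: 47734.37500 / (1+0.128)^2 = 37515.69888
Total PV = 139984.15573 + 37515.69888 = 177499.85460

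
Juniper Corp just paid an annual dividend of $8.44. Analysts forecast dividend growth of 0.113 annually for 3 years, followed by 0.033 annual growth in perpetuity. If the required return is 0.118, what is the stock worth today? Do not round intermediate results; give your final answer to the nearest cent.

D_1 = 9.39372
D_2 = 10.45521
D_3 = 11.63665
Terminal value at year 3: TV = D_3×(1+g_2)/(r−g_2) = 12.02066/0.085 = 141.41951
P_0 = D_1/(1+r)^1 + D_2/(1+r)^2 + D_3/(1+r)^3 + TV/(1+r)^3
    = 8.40225 + 8.36468 + 8.32727 + 101.20080 = 126.29499

$126.29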